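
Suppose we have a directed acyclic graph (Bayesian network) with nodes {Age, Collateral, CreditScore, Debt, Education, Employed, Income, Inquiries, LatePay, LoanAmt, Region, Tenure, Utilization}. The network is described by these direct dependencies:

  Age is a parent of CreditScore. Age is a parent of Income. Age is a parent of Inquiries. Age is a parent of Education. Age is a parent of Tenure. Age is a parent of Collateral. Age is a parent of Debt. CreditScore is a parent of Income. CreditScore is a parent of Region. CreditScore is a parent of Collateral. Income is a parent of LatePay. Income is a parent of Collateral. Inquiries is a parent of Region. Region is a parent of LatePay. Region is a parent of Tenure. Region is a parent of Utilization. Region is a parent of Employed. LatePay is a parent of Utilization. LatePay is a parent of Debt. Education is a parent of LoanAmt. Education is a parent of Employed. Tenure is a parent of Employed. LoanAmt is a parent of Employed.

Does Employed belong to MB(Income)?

No

The Markov blanket of a node is its parents, its children, and the other parents of its children.
Income's children: Collateral, LatePay.
Income has parents Age, CreditScore.
For each child, the remaining parents (spouses of Income):
  LatePay: Region
  Collateral: Age, CreditScore
MB(Income) = {Age, Collateral, CreditScore, LatePay, Region}; Employed is not in this set.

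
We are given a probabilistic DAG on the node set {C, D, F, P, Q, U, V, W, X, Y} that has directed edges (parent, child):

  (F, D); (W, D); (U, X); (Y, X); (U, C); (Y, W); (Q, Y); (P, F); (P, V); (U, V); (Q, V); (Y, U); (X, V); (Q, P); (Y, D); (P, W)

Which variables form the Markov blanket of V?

{P, Q, U, X}

V has parents P, Q, U, X.
Ch(V) = {}.
With no children, V has no spouses; the co-parent set is empty.
Taking the union gives {P, Q, U, X}.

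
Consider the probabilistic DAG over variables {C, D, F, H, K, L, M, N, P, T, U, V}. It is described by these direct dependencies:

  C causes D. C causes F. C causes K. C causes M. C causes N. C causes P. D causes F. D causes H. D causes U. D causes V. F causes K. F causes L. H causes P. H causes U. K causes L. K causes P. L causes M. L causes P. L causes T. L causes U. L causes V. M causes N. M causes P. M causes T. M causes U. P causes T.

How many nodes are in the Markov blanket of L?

10

L has parents F, K.
L's children: M, P, T, U, V.
Other parents of L's children:
  M: C
  P: C, H, K, M
  T: M, P
  U: D, H, M
  V: D
MB(L) = {C, D, F, H, K, M, P, T, U, V}, which has 10 nodes.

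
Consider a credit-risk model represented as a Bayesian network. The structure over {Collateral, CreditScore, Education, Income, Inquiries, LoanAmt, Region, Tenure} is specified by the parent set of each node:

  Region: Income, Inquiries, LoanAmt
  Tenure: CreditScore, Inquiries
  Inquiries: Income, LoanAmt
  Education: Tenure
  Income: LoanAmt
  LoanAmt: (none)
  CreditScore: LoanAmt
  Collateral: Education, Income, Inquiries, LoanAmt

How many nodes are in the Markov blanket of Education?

By definition, MB(Education) is built from Education's parents, Education's children, and the co-parents of Education.
Ch(Education) = {Collateral}.
Pa(Education) = {Tenure}.
Co-parents of Education (other parents of its children):
  parents(Collateral) \ {Education} = {Income, Inquiries, LoanAmt}.
MB(Education) = {Collateral, Income, Inquiries, LoanAmt, Tenure}, which has 5 nodes.

5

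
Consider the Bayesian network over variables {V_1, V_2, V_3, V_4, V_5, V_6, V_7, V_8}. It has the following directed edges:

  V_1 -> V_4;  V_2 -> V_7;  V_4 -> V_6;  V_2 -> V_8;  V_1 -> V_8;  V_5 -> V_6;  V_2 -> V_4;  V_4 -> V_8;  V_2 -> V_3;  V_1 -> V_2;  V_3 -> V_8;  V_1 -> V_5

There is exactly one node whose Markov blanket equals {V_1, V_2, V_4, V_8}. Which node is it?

V_3

The target node must have every member of {V_1, V_2, V_4, V_8} as a parent, child, or co-parent, and no others.
Parents of V_3: V_2; children: V_8; co-parents: V_1, V_2, V_4.
These exactly cover the given set, so the node is V_3.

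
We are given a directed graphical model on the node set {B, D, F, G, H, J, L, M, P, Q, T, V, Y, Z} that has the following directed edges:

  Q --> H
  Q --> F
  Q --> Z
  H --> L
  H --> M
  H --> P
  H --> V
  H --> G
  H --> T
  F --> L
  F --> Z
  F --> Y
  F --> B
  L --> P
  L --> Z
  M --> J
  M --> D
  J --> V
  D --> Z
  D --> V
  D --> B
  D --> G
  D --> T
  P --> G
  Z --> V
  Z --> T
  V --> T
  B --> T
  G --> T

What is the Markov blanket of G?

{B, D, H, P, T, V, Z}

G's parents: D, H, P.
Children of G: T.
For each child, the remaining parents (spouses of G):
  T: B, D, H, V, Z
Taking the union gives {B, D, H, P, T, V, Z}.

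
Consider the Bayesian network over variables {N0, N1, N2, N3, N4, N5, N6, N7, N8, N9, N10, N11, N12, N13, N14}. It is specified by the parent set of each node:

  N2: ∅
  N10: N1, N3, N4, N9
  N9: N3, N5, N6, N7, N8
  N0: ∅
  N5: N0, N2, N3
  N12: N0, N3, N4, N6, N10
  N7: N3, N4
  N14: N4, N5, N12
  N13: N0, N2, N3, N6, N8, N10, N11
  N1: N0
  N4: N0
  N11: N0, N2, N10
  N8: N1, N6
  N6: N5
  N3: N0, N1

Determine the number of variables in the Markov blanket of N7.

Parents of N7: N3, N4.
Ch(N7) = {N9}.
Parents of each child, excluding N7:
  N9's other parents are N3, N5, N6, N8.
MB(N7) = {N3, N4, N5, N6, N8, N9}, which has 6 nodes.

6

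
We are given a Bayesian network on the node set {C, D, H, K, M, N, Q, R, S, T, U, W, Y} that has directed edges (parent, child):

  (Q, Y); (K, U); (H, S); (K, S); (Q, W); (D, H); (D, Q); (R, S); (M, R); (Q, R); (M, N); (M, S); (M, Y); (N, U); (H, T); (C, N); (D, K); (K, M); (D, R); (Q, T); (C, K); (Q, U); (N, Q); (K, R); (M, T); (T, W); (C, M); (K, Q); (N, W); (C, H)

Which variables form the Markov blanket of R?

{D, H, K, M, Q, S}

Parents of R: D, K, M, Q.
Children of R: S.
For each child, the remaining parents (spouses of R):
  parents(S) \ {R} = {H, K, M}.
Taking the union gives {D, H, K, M, Q, S}.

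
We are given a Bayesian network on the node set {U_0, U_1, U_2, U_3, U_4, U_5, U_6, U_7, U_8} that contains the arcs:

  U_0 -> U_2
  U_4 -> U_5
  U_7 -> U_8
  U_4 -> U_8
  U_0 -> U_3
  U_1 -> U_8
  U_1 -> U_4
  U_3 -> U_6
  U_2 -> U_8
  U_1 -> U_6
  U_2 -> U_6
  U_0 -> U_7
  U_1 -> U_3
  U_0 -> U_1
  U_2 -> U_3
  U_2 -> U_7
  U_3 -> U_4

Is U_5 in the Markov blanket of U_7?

No

A node's Markov blanket = Pa ∪ Ch ∪ (parents of Ch other than the node itself).
Parents of U_7: U_0, U_2.
Ch(U_7) = {U_8}.
Other parents of U_7's children:
  U_8's other parents are U_1, U_2, U_4.
MB(U_7) = {U_0, U_1, U_2, U_4, U_8}; U_5 is not in this set.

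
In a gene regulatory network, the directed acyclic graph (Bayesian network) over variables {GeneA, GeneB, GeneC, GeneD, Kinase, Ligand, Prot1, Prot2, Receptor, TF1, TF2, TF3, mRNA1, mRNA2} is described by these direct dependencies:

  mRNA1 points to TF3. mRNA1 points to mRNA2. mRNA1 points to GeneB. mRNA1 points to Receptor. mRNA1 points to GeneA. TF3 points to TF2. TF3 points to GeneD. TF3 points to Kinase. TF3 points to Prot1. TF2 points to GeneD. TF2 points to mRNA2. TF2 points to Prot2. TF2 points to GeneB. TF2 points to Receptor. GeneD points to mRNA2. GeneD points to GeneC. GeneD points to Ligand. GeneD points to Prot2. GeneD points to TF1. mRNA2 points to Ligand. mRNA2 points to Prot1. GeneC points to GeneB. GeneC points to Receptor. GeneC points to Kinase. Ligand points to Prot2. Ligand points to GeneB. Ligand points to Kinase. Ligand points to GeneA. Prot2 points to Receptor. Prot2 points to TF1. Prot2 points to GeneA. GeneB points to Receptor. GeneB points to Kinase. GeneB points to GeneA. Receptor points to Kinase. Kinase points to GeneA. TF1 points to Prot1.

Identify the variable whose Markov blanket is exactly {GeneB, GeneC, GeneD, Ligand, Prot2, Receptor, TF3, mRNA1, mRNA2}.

TF2

The target node must have every member of {GeneB, GeneC, GeneD, Ligand, Prot2, Receptor, TF3, mRNA1, mRNA2} as a parent, child, or co-parent, and no others.
Parents of TF2: TF3; children: GeneB, GeneD, Prot2, Receptor, mRNA2; co-parents: GeneB, GeneC, GeneD, Ligand, Prot2, TF3, mRNA1.
These exactly cover the given set, so the node is TF2.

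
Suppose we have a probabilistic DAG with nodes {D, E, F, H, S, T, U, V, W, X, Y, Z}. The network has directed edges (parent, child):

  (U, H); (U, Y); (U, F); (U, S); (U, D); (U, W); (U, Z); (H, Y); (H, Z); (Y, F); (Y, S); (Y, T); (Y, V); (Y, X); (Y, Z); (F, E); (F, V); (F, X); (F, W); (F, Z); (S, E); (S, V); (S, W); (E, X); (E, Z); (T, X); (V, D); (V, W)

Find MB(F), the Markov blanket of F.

By definition, MB(F) is built from F's parents, F's children, and the co-parents of F.
F's parents: U, Y.
F has children E, V, W, X, Z.
Co-parents of F (other parents of its children):
  E: S
  V: S, Y
  X: E, T, Y
  W: S, U, V
  Z: E, H, U, Y
Union: {U, Y} ∪ {E, V, W, X, Z} ∪ {E, H, S, T, U, V, Y} = {E, H, S, T, U, V, W, X, Y, Z}.

{E, H, S, T, U, V, W, X, Y, Z}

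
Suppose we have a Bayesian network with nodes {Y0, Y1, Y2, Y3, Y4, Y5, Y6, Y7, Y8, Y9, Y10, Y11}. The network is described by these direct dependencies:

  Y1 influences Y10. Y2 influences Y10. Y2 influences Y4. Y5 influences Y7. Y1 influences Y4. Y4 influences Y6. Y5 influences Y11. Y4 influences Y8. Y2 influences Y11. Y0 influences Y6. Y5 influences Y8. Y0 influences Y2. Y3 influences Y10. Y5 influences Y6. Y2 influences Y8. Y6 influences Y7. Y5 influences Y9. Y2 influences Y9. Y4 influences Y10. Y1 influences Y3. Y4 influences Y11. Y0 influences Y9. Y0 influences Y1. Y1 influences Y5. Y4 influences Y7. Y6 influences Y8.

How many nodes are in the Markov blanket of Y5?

9

Y5 has children Y6, Y7, Y8, Y9, Y11.
Parents of Y5: Y1.
Co-parents of Y5 (other parents of its children):
  Y6: Y0, Y4
  Y7: Y4, Y6
  Y8: Y2, Y4, Y6
  Y9: Y0, Y2
  Y11: Y2, Y4
MB(Y5) = {Y0, Y1, Y2, Y4, Y6, Y7, Y8, Y9, Y11}, which has 9 nodes.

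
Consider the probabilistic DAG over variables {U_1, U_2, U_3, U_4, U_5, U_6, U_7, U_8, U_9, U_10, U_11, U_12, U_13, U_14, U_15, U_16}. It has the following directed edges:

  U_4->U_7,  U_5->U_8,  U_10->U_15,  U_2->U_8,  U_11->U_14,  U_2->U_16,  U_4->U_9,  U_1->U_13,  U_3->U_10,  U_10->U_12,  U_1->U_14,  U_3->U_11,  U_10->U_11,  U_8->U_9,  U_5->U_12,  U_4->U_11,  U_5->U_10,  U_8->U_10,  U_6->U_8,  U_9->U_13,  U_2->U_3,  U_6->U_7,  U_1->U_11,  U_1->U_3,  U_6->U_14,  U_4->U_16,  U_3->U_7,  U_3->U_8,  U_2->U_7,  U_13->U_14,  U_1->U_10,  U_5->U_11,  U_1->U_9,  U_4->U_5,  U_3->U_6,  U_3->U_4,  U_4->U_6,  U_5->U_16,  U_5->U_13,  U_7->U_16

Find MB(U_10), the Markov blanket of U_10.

{U_1, U_3, U_4, U_5, U_8, U_11, U_12, U_15}

U_10's parents: U_1, U_3, U_5, U_8.
U_10's children: U_11, U_12, U_15.
Other parents of U_10's children:
  parents(U_11) \ {U_10} = {U_1, U_3, U_4, U_5}.
  U_12's other parent is U_5.
  U_15 has no other parent.
Taking the union gives {U_1, U_3, U_4, U_5, U_8, U_11, U_12, U_15}.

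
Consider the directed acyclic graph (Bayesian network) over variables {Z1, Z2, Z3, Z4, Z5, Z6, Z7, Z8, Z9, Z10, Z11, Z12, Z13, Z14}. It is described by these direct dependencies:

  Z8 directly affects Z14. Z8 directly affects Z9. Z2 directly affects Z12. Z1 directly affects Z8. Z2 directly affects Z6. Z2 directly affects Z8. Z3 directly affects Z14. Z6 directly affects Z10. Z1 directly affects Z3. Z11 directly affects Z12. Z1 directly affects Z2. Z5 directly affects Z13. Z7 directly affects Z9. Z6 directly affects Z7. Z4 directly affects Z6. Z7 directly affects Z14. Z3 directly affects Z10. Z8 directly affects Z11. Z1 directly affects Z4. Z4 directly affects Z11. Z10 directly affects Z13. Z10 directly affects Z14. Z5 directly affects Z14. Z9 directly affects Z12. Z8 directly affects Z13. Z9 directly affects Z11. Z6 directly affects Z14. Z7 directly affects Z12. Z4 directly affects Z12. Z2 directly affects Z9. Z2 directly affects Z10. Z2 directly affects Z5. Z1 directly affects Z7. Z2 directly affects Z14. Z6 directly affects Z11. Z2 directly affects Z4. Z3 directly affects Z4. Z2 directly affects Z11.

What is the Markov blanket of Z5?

{Z2, Z3, Z6, Z7, Z8, Z10, Z13, Z14}

Recall MB(v) = parents ∪ children ∪ spouses, where spouses are the other parents of v's children.
Z5's parents: Z2.
Z5 has children Z13, Z14.
Other parents of Z5's children:
  parents(Z13) \ {Z5} = {Z8, Z10}.
  Z14 also has parents Z2, Z3, Z6, Z7, Z8, Z10.
Union: {Z2} ∪ {Z13, Z14} ∪ {Z2, Z3, Z6, Z7, Z8, Z10} = {Z2, Z3, Z6, Z7, Z8, Z10, Z13, Z14}.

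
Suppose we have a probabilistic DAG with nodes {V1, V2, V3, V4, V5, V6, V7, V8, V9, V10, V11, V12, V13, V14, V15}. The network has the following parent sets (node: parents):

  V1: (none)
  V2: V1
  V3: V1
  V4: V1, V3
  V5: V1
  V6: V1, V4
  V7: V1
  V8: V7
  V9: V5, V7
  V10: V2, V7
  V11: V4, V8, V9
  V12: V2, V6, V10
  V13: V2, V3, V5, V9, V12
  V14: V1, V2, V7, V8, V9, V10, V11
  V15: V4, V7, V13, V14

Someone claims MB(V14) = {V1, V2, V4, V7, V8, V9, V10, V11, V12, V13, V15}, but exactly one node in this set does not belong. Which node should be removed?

V12

Recall MB(v) = parents ∪ children ∪ spouses, where spouses are the other parents of v's children.
Pa(V14) = {V1, V2, V7, V8, V9, V10, V11}.
Children of V14: V15.
Co-parents of V14 (other parents of its children):
  V15 also has parents V4, V7, V13.
MB(V14) = {V1, V2, V4, V7, V8, V9, V10, V11, V13, V15}.
V12 is neither a parent, child, nor co-parent of V14, so it does not belong.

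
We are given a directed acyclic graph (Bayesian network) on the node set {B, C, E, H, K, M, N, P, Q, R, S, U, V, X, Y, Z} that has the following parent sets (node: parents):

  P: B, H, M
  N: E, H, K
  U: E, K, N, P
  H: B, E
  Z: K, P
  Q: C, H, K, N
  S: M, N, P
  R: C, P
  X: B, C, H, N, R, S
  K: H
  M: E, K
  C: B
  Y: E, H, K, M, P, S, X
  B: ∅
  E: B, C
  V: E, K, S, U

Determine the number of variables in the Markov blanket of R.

7

Ch(R) = {X}.
Pa(R) = {C, P}.
For each child, the remaining parents (spouses of R):
  X's other parents are B, C, H, N, S.
MB(R) = {B, C, H, N, P, S, X}, which has 7 nodes.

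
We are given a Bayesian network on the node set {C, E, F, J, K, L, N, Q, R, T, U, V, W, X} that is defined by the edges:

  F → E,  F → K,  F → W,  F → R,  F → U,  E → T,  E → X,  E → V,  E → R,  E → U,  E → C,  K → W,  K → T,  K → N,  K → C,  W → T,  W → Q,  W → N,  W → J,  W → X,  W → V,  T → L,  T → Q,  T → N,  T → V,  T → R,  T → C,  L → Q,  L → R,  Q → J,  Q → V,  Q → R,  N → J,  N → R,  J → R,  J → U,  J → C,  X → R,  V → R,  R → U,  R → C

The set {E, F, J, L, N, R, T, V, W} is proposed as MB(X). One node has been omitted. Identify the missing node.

A node's Markov blanket = Pa ∪ Ch ∪ (parents of Ch other than the node itself).
X has parents E, W.
Children of X: R.
Other parents of X's children:
  R: E, F, J, L, N, Q, T, V
MB(X) = {E, F, J, L, N, Q, R, T, V, W}.
Comparing with the claimed set, Q is missing.

Q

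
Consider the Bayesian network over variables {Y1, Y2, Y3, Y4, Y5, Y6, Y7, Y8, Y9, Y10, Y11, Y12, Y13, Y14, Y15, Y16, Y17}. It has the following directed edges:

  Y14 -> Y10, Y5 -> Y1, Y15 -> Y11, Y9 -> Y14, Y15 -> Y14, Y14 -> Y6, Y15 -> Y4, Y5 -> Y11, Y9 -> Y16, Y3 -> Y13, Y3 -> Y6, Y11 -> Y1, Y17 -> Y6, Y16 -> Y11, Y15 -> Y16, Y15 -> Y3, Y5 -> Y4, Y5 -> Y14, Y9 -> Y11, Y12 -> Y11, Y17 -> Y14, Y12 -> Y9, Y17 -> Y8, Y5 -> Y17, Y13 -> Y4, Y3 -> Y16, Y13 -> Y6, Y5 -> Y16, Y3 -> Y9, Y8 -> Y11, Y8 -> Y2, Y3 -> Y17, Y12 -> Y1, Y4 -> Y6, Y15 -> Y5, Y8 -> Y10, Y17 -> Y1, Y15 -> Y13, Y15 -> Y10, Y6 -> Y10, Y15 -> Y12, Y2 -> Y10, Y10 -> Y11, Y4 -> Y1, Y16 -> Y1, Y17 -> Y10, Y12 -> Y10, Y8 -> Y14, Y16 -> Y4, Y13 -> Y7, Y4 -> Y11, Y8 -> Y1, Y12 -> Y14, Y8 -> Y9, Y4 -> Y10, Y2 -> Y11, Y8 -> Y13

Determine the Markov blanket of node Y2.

{Y4, Y5, Y6, Y8, Y9, Y10, Y11, Y12, Y14, Y15, Y16, Y17}

A node's Markov blanket = Pa ∪ Ch ∪ (parents of Ch other than the node itself).
Ch(Y2) = {Y10, Y11}.
Y2's parents: Y8.
Other parents of Y2's children:
  Y10: Y4, Y6, Y8, Y12, Y14, Y15, Y17
  Y11: Y4, Y5, Y8, Y9, Y10, Y12, Y15, Y16
Union: {Y8} ∪ {Y10, Y11} ∪ {Y4, Y5, Y6, Y8, Y9, Y10, Y12, Y14, Y15, Y16, Y17} = {Y4, Y5, Y6, Y8, Y9, Y10, Y11, Y12, Y14, Y15, Y16, Y17}.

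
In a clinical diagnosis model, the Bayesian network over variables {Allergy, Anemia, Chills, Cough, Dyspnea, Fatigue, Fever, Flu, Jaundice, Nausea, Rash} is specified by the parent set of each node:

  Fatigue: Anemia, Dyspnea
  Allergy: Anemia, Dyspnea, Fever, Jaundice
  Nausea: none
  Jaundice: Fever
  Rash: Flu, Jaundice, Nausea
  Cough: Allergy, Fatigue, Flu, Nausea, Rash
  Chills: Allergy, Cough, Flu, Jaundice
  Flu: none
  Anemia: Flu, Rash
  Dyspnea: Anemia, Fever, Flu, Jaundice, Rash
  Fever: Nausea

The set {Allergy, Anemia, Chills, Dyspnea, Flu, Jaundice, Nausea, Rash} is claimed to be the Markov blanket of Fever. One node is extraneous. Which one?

Chills

The Markov blanket of a node is its parents, its children, and the other parents of its children.
Fever's parents: Nausea.
Ch(Fever) = {Allergy, Dyspnea, Jaundice}.
Co-parents of Fever (other parents of its children):
  Jaundice: no additional parents.
  parents(Dyspnea) \ {Fever} = {Anemia, Flu, Jaundice, Rash}.
  Allergy's other parents are Anemia, Dyspnea, Jaundice.
MB(Fever) = {Allergy, Anemia, Dyspnea, Flu, Jaundice, Nausea, Rash}.
Chills is neither a parent, child, nor co-parent of Fever, so it does not belong.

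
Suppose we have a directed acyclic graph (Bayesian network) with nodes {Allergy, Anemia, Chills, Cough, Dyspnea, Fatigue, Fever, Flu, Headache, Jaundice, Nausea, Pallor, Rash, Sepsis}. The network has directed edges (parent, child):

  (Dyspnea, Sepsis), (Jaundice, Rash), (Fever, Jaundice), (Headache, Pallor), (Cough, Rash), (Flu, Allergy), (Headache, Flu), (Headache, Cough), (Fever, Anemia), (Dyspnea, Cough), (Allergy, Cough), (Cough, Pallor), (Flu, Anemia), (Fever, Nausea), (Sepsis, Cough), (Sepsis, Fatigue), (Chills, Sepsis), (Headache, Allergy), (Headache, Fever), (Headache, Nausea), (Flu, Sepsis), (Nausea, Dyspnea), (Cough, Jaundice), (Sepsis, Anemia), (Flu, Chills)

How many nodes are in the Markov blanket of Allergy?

5

The Markov blanket of a node is its parents, its children, and the other parents of its children.
Allergy has parents Flu, Headache.
Children of Allergy: Cough.
Parents of each child, excluding Allergy:
  Cough's other parents are Dyspnea, Headache, Sepsis.
MB(Allergy) = {Cough, Dyspnea, Flu, Headache, Sepsis}, which has 5 nodes.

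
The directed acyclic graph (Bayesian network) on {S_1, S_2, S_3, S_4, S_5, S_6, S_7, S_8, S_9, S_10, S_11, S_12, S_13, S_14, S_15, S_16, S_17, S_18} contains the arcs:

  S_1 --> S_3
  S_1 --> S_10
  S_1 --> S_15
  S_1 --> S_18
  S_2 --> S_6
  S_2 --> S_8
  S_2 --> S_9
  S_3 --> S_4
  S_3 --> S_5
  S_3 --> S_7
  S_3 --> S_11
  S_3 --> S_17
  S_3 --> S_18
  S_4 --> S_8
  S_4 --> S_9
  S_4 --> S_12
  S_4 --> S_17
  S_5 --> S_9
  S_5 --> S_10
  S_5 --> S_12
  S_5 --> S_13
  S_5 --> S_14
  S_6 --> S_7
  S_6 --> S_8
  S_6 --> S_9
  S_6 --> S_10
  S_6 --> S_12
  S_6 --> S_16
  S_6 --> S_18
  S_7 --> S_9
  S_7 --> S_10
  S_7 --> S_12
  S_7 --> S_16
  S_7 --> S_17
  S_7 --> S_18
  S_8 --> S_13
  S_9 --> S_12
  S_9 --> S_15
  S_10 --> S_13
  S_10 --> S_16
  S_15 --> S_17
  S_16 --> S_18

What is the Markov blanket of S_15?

A node's Markov blanket = Pa ∪ Ch ∪ (parents of Ch other than the node itself).
S_15 has child S_17.
S_15 has parents S_1, S_9.
For each child, the remaining parents (spouses of S_15):
  parents(S_17) \ {S_15} = {S_3, S_4, S_7}.
MB(S_15) = {S_1, S_3, S_4, S_7, S_9, S_17}.

{S_1, S_3, S_4, S_7, S_9, S_17}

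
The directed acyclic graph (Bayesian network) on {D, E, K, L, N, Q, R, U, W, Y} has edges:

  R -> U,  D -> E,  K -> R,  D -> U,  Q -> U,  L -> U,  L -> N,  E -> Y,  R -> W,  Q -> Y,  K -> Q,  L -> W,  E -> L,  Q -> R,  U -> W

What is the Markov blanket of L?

L's parents: E.
L's children: N, U, W.
Other parents of L's children:
  N has no other parent.
  parents(U) \ {L} = {D, Q, R}.
  W also has parents R, U.
So the Markov blanket of L is {D, E, N, Q, R, U, W}.

{D, E, N, Q, R, U, W}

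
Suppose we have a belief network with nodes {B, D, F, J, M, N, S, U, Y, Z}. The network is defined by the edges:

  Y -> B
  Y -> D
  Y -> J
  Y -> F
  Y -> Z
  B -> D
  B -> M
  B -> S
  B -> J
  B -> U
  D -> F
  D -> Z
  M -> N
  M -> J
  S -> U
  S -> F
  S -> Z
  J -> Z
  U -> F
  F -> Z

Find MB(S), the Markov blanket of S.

{B, D, F, J, U, Y, Z}

S has parent B.
Children of S: F, U, Z.
Other parents of S's children:
  parents(U) \ {S} = {B}.
  F also has parents D, U, Y.
  parents(Z) \ {S} = {D, F, J, Y}.
So the Markov blanket of S is {B, D, F, J, U, Y, Z}.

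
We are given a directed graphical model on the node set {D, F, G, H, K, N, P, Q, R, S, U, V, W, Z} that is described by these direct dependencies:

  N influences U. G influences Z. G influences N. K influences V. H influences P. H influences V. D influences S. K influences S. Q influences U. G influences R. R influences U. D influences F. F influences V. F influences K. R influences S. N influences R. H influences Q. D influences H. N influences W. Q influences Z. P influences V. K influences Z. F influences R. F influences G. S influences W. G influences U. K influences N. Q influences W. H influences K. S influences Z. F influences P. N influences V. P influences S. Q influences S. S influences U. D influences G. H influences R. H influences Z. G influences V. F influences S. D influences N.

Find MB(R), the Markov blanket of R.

Recall MB(v) = parents ∪ children ∪ spouses, where spouses are the other parents of v's children.
Pa(R) = {F, G, H, N}.
Ch(R) = {S, U}.
Co-parents of R (other parents of its children):
  S's other parents are D, F, K, P, Q.
  U's other parents are G, N, Q, S.
So the Markov blanket of R is {D, F, G, H, K, N, P, Q, S, U}.

{D, F, G, H, K, N, P, Q, S, U}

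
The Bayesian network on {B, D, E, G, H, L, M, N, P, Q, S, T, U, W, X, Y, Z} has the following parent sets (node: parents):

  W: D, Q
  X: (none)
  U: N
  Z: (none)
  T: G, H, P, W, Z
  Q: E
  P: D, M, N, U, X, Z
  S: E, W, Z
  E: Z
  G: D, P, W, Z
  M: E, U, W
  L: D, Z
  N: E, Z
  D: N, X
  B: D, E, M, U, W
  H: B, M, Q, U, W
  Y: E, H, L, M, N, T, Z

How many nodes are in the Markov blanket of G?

A node's Markov blanket = Pa ∪ Ch ∪ (parents of Ch other than the node itself).
G has parents D, P, W, Z.
G's children: T.
Co-parents of G (other parents of its children):
  T's other parents are H, P, W, Z.
MB(G) = {D, H, P, T, W, Z}, which has 6 nodes.

6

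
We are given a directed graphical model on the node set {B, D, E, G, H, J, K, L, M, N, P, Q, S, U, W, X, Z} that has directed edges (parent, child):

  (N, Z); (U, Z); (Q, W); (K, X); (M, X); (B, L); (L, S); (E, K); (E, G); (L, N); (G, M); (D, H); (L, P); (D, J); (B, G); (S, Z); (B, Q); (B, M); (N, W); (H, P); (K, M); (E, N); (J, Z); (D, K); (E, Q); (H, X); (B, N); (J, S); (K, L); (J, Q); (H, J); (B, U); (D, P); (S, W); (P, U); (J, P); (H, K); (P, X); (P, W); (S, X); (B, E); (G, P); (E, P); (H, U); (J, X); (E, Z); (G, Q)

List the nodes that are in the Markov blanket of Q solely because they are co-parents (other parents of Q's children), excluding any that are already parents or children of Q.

Children of Q: W.
  W: N, P, S
Excluding nodes already adjacent to Q (B, E, G, J, W), the co-parent-only contribution is {N, P, S}.

{N, P, S}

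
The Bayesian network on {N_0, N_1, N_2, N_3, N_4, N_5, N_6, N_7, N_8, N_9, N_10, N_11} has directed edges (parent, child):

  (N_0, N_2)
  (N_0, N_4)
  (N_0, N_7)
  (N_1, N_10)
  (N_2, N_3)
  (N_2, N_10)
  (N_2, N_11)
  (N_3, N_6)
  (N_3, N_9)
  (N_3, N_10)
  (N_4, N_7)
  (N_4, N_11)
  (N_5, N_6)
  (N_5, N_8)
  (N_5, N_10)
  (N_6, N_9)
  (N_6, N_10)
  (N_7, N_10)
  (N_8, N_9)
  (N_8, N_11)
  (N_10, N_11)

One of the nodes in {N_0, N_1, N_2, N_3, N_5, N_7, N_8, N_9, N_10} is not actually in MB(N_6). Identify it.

N_0

N_6's parents: N_3, N_5.
N_6 has children N_9, N_10.
Other parents of N_6's children:
  parents(N_9) \ {N_6} = {N_3, N_8}.
  N_10 also has parents N_1, N_2, N_3, N_5, N_7.
MB(N_6) = {N_1, N_2, N_3, N_5, N_7, N_8, N_9, N_10}.
N_0 is neither a parent, child, nor co-parent of N_6, so it does not belong.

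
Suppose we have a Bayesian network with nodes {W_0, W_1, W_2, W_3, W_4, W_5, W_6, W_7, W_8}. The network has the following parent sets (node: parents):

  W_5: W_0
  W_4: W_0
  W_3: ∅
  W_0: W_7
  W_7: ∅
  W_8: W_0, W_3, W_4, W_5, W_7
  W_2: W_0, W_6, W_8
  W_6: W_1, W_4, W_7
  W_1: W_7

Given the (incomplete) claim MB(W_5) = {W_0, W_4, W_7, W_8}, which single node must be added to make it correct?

W_3

Recall MB(v) = parents ∪ children ∪ spouses, where spouses are the other parents of v's children.
W_5 has child W_8.
Pa(W_5) = {W_0}.
Parents of each child, excluding W_5:
  parents(W_8) \ {W_5} = {W_0, W_3, W_4, W_7}.
MB(W_5) = {W_0, W_3, W_4, W_7, W_8}.
Comparing with the claimed set, W_3 is missing.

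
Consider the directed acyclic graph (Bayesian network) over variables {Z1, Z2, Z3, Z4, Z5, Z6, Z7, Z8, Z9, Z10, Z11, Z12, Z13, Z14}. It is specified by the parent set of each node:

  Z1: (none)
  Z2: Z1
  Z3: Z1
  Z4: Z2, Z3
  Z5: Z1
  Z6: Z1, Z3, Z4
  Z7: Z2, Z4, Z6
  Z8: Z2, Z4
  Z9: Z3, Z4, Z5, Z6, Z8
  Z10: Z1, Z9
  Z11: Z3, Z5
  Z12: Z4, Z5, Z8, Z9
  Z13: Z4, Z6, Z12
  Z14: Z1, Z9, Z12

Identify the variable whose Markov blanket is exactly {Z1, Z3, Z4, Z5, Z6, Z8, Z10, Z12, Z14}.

Z9

The target node must have every member of {Z1, Z3, Z4, Z5, Z6, Z8, Z10, Z12, Z14} as a parent, child, or co-parent, and no others.
Parents of Z9: Z3, Z4, Z5, Z6, Z8; children: Z10, Z12, Z14; co-parents: Z1, Z4, Z5, Z8, Z12.
These exactly cover the given set, so the node is Z9.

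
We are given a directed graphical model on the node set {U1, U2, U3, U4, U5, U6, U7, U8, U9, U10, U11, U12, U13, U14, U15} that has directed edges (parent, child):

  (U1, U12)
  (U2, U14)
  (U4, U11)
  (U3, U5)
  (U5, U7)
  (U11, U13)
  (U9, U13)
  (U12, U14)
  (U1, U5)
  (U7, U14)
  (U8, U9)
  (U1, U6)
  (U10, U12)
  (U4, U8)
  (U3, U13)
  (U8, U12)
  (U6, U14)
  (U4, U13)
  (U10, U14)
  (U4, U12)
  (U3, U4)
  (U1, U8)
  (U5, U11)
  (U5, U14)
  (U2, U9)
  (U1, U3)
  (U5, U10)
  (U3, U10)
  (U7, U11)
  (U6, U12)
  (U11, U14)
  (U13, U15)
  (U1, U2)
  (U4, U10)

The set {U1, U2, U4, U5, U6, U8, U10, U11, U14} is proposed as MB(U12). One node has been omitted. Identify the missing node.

U7

By definition, MB(U12) is built from U12's parents, U12's children, and the co-parents of U12.
U12 has parents U1, U4, U6, U8, U10.
Ch(U12) = {U14}.
Parents of each child, excluding U12:
  U14's other parents are U2, U5, U6, U7, U10, U11.
MB(U12) = {U1, U2, U4, U5, U6, U7, U8, U10, U11, U14}.
Comparing with the claimed set, U7 is missing.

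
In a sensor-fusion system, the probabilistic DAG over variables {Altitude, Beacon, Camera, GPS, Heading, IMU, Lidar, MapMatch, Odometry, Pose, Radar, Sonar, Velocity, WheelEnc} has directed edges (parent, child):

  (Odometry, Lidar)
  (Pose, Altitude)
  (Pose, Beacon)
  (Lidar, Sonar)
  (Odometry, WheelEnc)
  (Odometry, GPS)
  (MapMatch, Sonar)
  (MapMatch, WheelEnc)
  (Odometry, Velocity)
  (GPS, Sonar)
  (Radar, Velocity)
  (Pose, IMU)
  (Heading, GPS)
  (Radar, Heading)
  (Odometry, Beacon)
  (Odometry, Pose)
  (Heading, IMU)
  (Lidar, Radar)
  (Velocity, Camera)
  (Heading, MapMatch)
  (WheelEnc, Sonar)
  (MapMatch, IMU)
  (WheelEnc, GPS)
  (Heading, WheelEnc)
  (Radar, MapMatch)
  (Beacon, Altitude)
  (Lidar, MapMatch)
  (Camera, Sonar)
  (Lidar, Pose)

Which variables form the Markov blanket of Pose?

Parents of Pose: Lidar, Odometry.
Children of Pose: Altitude, Beacon, IMU.
For each child, the remaining parents (spouses of Pose):
  Beacon's other parent is Odometry.
  Altitude also has parent Beacon.
  IMU also has parents Heading, MapMatch.
Taking the union gives {Altitude, Beacon, Heading, IMU, Lidar, MapMatch, Odometry}.

{Altitude, Beacon, Heading, IMU, Lidar, MapMatch, Odometry}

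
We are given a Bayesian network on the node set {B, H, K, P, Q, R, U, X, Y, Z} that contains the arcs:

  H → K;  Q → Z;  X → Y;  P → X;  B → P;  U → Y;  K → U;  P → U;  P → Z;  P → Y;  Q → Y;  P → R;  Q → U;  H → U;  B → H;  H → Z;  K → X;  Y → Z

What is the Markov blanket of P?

Parents of P: B.
P has children R, U, X, Y, Z.
For each child, the remaining parents (spouses of P):
  R has no other parent.
  parents(U) \ {P} = {H, K, Q}.
  X's other parent is K.
  parents(Y) \ {P} = {Q, U, X}.
  Z also has parents H, Q, Y.
So the Markov blanket of P is {B, H, K, Q, R, U, X, Y, Z}.

{B, H, K, Q, R, U, X, Y, Z}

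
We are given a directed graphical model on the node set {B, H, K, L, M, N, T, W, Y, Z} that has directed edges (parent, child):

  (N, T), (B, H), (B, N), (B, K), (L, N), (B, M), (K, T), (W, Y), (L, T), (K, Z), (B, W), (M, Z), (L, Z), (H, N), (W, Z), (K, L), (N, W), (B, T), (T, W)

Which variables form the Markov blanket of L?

L's children: N, T, Z.
Pa(L) = {K}.
Parents of each child, excluding L:
  N's other parents are B, H.
  T's other parents are B, K, N.
  parents(Z) \ {L} = {K, M, W}.
MB(L) = {B, H, K, M, N, T, W, Z}.

{B, H, K, M, N, T, W, Z}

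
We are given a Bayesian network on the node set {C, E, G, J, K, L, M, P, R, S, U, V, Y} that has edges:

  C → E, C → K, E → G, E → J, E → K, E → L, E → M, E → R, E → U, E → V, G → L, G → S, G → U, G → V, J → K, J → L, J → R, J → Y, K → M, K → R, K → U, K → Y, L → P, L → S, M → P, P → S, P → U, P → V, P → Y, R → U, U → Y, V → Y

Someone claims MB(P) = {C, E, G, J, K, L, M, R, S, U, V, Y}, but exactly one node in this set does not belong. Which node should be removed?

Recall MB(v) = parents ∪ children ∪ spouses, where spouses are the other parents of v's children.
Pa(P) = {L, M}.
P's children: S, U, V, Y.
Co-parents of P (other parents of its children):
  S: G, L
  U: E, G, K, R
  V: E, G
  Y: J, K, U, V
MB(P) = {E, G, J, K, L, M, R, S, U, V, Y}.
C is neither a parent, child, nor co-parent of P, so it does not belong.

C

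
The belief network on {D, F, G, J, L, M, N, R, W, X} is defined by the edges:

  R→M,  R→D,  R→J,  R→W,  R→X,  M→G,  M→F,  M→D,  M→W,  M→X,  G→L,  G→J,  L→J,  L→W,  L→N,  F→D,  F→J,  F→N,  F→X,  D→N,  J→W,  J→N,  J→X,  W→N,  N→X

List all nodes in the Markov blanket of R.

Parents of R: none.
R has children D, J, M, W, X.
For each child, the remaining parents (spouses of R):
  M: —
  D: F, M
  J: F, G, L
  W: J, L, M
  X: F, J, M, N
Union: {} ∪ {D, J, M, W, X} ∪ {F, G, J, L, M, N} = {D, F, G, J, L, M, N, W, X}.

{D, F, G, J, L, M, N, W, X}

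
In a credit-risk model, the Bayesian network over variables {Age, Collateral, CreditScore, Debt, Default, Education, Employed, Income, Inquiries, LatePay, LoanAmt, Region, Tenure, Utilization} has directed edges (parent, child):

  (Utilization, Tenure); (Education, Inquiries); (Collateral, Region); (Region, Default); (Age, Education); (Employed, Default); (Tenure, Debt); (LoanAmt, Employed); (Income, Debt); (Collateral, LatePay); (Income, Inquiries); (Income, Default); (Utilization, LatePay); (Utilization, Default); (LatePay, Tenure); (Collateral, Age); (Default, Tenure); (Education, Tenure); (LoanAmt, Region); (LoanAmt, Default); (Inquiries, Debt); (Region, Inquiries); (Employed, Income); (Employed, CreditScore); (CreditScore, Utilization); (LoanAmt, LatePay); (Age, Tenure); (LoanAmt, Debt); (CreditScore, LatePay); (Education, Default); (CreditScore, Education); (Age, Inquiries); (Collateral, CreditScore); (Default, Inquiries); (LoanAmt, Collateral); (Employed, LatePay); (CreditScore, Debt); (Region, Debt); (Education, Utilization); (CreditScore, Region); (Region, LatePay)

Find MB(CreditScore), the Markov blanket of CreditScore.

CreditScore's parents: Collateral, Employed.
Ch(CreditScore) = {Debt, Education, LatePay, Region, Utilization}.
For each child, the remaining parents (spouses of CreditScore):
  Region's other parents are Collateral, LoanAmt.
  Education's other parent is Age.
  parents(Utilization) \ {CreditScore} = {Education}.
  LatePay also has parents Collateral, Employed, LoanAmt, Region, Utilization.
  parents(Debt) \ {CreditScore} = {Income, Inquiries, LoanAmt, Region, Tenure}.
MB(CreditScore) = {Age, Collateral, Debt, Education, Employed, Income, Inquiries, LatePay, LoanAmt, Region, Tenure, Utilization}.

{Age, Collateral, Debt, Education, Employed, Income, Inquiries, LatePay, LoanAmt, Region, Tenure, Utilization}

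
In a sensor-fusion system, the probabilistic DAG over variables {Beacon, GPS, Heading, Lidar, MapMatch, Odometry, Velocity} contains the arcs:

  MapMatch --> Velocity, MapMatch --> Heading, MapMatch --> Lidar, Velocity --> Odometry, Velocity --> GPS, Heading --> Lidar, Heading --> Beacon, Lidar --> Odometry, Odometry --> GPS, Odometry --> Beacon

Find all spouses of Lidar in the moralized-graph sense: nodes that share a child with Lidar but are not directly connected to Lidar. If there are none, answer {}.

Children of Lidar: Odometry.
  Odometry also has parent Velocity.
Excluding nodes already adjacent to Lidar (Heading, MapMatch, Odometry), the co-parent-only contribution is {Velocity}.

{Velocity}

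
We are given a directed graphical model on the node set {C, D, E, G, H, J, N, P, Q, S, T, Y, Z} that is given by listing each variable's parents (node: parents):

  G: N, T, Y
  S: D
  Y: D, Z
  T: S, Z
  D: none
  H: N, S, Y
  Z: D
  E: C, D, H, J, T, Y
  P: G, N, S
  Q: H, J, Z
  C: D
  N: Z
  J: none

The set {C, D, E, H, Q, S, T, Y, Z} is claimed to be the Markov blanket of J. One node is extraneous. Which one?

S

Recall MB(v) = parents ∪ children ∪ spouses, where spouses are the other parents of v's children.
J's children: E, Q.
J has no parents.
Parents of each child, excluding J:
  Q: H, Z
  E: C, D, H, T, Y
MB(J) = {C, D, E, H, Q, T, Y, Z}.
S is neither a parent, child, nor co-parent of J, so it does not belong.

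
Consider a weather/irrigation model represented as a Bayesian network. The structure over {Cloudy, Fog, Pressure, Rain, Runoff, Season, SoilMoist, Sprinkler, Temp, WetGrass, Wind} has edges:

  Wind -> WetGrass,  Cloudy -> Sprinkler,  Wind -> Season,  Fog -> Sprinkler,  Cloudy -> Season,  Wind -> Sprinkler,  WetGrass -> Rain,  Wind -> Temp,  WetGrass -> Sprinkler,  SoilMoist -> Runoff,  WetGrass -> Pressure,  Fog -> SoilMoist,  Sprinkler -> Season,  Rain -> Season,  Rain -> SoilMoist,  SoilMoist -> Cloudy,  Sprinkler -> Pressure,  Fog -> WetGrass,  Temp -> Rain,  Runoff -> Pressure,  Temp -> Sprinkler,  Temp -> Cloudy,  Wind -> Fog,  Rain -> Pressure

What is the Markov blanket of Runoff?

{Pressure, Rain, SoilMoist, Sprinkler, WetGrass}

Ch(Runoff) = {Pressure}.
Parents of Runoff: SoilMoist.
Parents of each child, excluding Runoff:
  Pressure also has parents Rain, Sprinkler, WetGrass.
So the Markov blanket of Runoff is {Pressure, Rain, SoilMoist, Sprinkler, WetGrass}.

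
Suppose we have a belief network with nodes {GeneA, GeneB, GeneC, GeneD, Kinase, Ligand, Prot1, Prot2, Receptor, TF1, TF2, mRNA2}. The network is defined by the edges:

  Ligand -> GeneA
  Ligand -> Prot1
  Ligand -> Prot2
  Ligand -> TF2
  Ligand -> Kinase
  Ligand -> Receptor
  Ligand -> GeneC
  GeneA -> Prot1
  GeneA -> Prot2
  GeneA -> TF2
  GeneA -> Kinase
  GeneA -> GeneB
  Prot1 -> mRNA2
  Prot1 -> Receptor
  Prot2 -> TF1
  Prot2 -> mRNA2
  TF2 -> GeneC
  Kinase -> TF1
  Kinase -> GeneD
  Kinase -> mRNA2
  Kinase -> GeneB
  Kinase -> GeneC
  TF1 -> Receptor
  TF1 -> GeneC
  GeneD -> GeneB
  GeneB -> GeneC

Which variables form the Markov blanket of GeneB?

Parents of GeneB: GeneA, GeneD, Kinase.
GeneB has child GeneC.
Parents of each child, excluding GeneB:
  GeneC's other parents are Kinase, Ligand, TF1, TF2.
So the Markov blanket of GeneB is {GeneA, GeneC, GeneD, Kinase, Ligand, TF1, TF2}.

{GeneA, GeneC, GeneD, Kinase, Ligand, TF1, TF2}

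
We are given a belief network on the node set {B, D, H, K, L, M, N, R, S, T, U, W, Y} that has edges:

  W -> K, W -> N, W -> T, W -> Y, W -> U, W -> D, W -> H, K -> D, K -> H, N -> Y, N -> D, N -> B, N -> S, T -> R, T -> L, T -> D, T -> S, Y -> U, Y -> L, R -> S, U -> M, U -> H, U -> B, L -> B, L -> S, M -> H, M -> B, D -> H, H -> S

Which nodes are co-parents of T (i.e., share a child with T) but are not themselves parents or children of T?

Children of T: D, L, R, S.
  R: —
  L: Y
  D: K, N, W
  S: H, L, N, R
Excluding nodes already adjacent to T (D, L, R, S, W), the co-parent-only contribution is {H, K, N, Y}.

{H, K, N, Y}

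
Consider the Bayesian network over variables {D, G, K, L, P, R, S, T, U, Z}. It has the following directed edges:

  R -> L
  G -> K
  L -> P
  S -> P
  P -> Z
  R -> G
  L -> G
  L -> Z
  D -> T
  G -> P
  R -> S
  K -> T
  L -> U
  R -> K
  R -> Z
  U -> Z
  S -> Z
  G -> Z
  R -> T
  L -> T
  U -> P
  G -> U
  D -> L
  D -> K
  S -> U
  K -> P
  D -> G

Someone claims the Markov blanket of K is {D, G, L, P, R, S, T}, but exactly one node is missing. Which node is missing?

Recall MB(v) = parents ∪ children ∪ spouses, where spouses are the other parents of v's children.
Pa(K) = {D, G, R}.
K has children P, T.
Other parents of K's children:
  T: D, L, R
  P: G, L, S, U
MB(K) = {D, G, L, P, R, S, T, U}.
Comparing with the claimed set, U is missing.

U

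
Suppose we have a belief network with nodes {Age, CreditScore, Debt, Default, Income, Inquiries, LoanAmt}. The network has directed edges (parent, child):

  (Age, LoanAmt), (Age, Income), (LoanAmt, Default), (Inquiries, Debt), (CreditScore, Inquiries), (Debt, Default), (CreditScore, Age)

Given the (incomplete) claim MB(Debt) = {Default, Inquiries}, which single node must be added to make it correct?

LoanAmt

Recall MB(v) = parents ∪ children ∪ spouses, where spouses are the other parents of v's children.
Debt's children: Default.
Parents of Debt: Inquiries.
Parents of each child, excluding Debt:
  parents(Default) \ {Debt} = {LoanAmt}.
MB(Debt) = {Default, Inquiries, LoanAmt}.
Comparing with the claimed set, LoanAmt is missing.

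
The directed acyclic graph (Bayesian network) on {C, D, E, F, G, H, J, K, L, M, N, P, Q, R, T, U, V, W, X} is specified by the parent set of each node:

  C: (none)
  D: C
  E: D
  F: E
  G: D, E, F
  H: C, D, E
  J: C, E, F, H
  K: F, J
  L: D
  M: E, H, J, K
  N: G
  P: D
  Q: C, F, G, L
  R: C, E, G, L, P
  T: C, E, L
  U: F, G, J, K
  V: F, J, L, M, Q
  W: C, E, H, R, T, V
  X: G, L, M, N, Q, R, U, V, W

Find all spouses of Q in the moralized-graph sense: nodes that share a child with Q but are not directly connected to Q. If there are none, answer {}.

{J, M, N, R, U, W}

Children of Q: V, X.
  parents(V) \ {Q} = {F, J, L, M}.
  parents(X) \ {Q} = {G, L, M, N, R, U, V, W}.
Excluding nodes already adjacent to Q (C, F, G, L, V, X), the co-parent-only contribution is {J, M, N, R, U, W}.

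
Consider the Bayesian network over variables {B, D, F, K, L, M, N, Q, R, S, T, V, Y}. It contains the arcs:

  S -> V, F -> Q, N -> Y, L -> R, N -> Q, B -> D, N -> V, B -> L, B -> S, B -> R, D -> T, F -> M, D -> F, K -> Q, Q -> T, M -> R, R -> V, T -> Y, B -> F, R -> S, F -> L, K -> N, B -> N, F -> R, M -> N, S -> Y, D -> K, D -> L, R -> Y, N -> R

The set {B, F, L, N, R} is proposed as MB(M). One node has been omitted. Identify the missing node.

A node's Markov blanket = Pa ∪ Ch ∪ (parents of Ch other than the node itself).
M's parents: F.
M has children N, R.
Co-parents of M (other parents of its children):
  N's other parents are B, K.
  R also has parents B, F, L, N.
MB(M) = {B, F, K, L, N, R}.
Comparing with the claimed set, K is missing.

K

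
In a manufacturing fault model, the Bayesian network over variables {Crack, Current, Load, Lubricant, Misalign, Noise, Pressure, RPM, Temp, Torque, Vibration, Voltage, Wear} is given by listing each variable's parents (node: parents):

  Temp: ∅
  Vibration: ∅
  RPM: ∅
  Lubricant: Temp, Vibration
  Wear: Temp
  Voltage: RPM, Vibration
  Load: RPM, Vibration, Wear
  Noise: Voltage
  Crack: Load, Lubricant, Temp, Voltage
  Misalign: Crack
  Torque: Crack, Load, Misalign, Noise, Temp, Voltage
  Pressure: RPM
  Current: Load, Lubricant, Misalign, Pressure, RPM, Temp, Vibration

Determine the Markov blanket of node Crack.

{Load, Lubricant, Misalign, Noise, Temp, Torque, Voltage}

Crack's parents: Load, Lubricant, Temp, Voltage.
Crack has children Misalign, Torque.
Co-parents of Crack (other parents of its children):
  Misalign has no other parent.
  Torque also has parents Load, Misalign, Noise, Temp, Voltage.
Union: {Load, Lubricant, Temp, Voltage} ∪ {Misalign, Torque} ∪ {Load, Misalign, Noise, Temp, Voltage} = {Load, Lubricant, Misalign, Noise, Temp, Torque, Voltage}.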